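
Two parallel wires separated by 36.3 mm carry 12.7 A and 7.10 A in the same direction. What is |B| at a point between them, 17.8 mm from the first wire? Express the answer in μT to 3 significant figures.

B ≈ 65.9 μT

Each long wire gives B = μ₀I/(2πd). Distances are d₁ = 0.0178 m and d₂ = 0.0185 m.
B₁ = 1.43×10⁻⁴ T, B₂ = 7.68×10⁻⁵ T.
Between parallel currents the two contributions point in opposite directions, so they subtract. B = |B₁ − B₂| = |1.43×10⁻⁴ − 7.68×10⁻⁵| = 6.59×10⁻⁵ T.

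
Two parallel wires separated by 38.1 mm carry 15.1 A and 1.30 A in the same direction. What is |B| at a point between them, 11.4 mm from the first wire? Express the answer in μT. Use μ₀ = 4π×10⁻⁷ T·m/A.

Each long wire gives B = μ₀I/(2πd). Distances are d₁ = 0.0114 m and d₂ = 0.0267 m.
B₁ = 2.65×10⁻⁴ T, B₂ = 9.74×10⁻⁶ T.
Between parallel currents the two contributions point in opposite directions, so they subtract. B = |B₁ − B₂| = |2.65×10⁻⁴ − 9.74×10⁻⁶| = 2.55×10⁻⁴ T.

B ≈ 255 μT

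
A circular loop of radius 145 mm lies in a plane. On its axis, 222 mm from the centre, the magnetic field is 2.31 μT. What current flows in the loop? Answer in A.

On the axis of a loop, B = μ₀IR²/[2(R²+z²)^(3/2)], so I = 2B(R²+z²)^(3/2)/(μ₀R²).
R² + z² = 0.02102 + 0.04928 = 0.07031 m²; raised to 3/2 gives 1.86×10⁻² m³.
I = 2 × 2.31×10⁻⁶ × 1.86×10⁻² / (1.26×10⁻⁶ × 0.02102) = 3.26 A.

I ≈ 3.26 A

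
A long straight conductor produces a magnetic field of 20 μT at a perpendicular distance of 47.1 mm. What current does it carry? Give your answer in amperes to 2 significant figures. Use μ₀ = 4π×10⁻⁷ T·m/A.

I ≈ 4.7 A

For a long straight wire B = μ₀I/(2πd), so I = 2πdB/μ₀.
I = 2π × 0.0471 × 2.00×10⁻⁵ / (4π×10⁻⁷) = 4.71 A.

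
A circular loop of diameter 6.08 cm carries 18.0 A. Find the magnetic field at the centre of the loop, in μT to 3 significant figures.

B ≈ 372 μT

At the centre of a circular loop the Biot–Savart law gives B = μ₀I/(2R) (so R = 0.0304 m).
B = (4π×10⁻⁷ × 18.0) / (2 × 0.0304) = 3.72×10⁻⁴ T.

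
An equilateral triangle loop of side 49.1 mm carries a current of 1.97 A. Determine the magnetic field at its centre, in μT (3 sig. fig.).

B ≈ 72.2 μT

Each side is a finite straight segment at perpendicular distance d = a/(2 tan(π/3)) = 0.01417 m from the centre, with end-angles ±π/3.
One side contributes B₁ = (μ₀I/4πd)·2 sin(π/3) = 2.41×10⁻⁵ T.
All 3 sides add in the same direction: B = 3 × 2.41×10⁻⁵ = 7.22×10⁻⁵ T.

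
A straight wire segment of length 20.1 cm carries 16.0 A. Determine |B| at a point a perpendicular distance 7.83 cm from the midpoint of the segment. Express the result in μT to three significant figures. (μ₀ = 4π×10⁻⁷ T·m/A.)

B ≈ 32.2 μT

For a finite straight segment, B = (μ₀I/4πd)(sinθ₁ + sinθ₂), where θ₁, θ₂ are the angles from the perpendicular to each end.
The perpendicular from the point meets the wire at its midpoint, so each end is L/2 = 0.1005 m away along the wire.
sinθ₁ = 0.1005/√(0.1005²+0.0783²) = 0.7888; sinθ₂ = 0.1005/√(0.1005²+0.0783²) = 0.7888.
B = (4π×10⁻⁷ × 16.0) / (4π × 0.0783) × (0.7888 + 0.7888) = 3.22×10⁻⁵ T.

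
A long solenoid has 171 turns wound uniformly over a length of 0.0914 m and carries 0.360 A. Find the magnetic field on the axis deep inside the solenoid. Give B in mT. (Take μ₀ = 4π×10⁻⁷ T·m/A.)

B ≈ 0.846 mT

Inside a long solenoid, B = μ₀nI with n = 1871 turns/m.
B = 4π×10⁻⁷ × 1871 × 0.360 = 8.46×10⁻⁴ T.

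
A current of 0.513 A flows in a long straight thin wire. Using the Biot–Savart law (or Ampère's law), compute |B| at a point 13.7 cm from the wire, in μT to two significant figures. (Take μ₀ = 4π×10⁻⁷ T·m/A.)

For an infinitely long straight wire, B = μ₀I/(2πd).
B = (4π×10⁻⁷ × 0.513) / (2π × 0.137) = 7.49×10⁻⁷ T.

B ≈ 0.75 μT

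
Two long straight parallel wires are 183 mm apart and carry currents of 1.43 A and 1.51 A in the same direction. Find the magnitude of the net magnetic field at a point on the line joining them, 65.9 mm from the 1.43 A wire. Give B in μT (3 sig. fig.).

B ≈ 1.76 μT

Each long wire gives B = μ₀I/(2πd). Distances are d₁ = 0.0659 m and d₂ = 0.1171 m.
B₁ = 4.34×10⁻⁶ T, B₂ = 2.58×10⁻⁶ T.
Between parallel currents the two contributions point in opposite directions, so they subtract. B = |B₁ − B₂| = |4.34×10⁻⁶ − 2.58×10⁻⁶| = 1.76×10⁻⁶ T.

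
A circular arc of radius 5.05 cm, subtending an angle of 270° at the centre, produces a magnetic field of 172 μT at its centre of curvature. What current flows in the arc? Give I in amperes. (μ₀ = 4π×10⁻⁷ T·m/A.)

For a circular arc, B = μ₀Iφ/(4πR) with φ in radians; here φ = 4.712 rad.
So I = 4πRB/(μ₀φ) = 4π × 0.0505 × 1.72×10⁻⁴ / (4π×10⁻⁷ × 4.712) = 18.4 A.

I ≈ 18.4 A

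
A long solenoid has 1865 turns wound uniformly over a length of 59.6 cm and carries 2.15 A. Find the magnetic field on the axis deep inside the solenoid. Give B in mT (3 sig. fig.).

Inside a long solenoid, B = μ₀nI with n = 3129 turns/m.
B = 4π×10⁻⁷ × 3129 × 2.15 = 8.45×10⁻³ T.

B ≈ 8.45 mT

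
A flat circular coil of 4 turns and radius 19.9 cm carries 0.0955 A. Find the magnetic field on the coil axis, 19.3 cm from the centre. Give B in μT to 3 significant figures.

For an N-turn flat coil, B = Nμ₀IR²/[2(R²+z²)^(3/2)] with R = 0.199 m, z = 0.193 m.
B = 4 × 1.12×10⁻⁷ T = 4.46×10⁻⁷ T.

B ≈ 0.446 μT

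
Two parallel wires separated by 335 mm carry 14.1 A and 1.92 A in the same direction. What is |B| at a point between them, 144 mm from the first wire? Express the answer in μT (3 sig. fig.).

B ≈ 17.6 μT

Each long wire gives B = μ₀I/(2πd). Distances are d₁ = 0.144 m and d₂ = 0.191 m.
B₁ = 1.96×10⁻⁵ T, B₂ = 2.01×10⁻⁶ T.
Between parallel currents the two contributions point in opposite directions, so they subtract. B = |B₁ − B₂| = |1.96×10⁻⁵ − 2.01×10⁻⁶| = 1.76×10⁻⁵ T.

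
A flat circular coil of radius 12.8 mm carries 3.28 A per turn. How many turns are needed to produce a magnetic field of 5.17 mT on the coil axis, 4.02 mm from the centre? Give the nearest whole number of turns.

N = 37

For an N-turn coil, B = Nμ₀IR²/[2(R²+z²)^(3/2)]. A single turn gives B₁ = 1.40×10⁻⁴ T with R = 0.0128 m, z = 0.00402 m.
N = B/B₁ = 5.17×10⁻³ / 1.40×10⁻⁴ = 36.98.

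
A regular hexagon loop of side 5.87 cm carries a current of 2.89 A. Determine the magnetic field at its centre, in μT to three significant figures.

Each side is a finite straight segment at perpendicular distance d = a/(2 tan(π/6)) = 0.05084 m from the centre, with end-angles ±π/6.
One side contributes B₁ = (μ₀I/4πd)·2 sin(π/6) = 5.68×10⁻⁶ T.
All 6 sides add in the same direction: B = 6 × 5.68×10⁻⁶ = 3.41×10⁻⁵ T.

B ≈ 34.1 μT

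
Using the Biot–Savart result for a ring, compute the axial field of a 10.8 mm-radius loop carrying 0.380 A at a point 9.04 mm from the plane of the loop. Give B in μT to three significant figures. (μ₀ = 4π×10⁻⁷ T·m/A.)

On the axis of a circular loop, B = μ₀IR² / [2(R²+z²)^(3/2)].
R² + z² = (0.0108)² + (0.00904)² = 0.0001984 m², and (R²+z²)^(3/2) = 2.79×10⁻⁶ m³.
B = (4π×10⁻⁷ × 0.380 × 0.0001166) / (2 × 2.79×10⁻⁶) = 9.97×10⁻⁶ T.

B ≈ 9.97 μT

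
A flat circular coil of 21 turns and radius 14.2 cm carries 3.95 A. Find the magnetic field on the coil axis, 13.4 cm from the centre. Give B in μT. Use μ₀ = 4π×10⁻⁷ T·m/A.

For an N-turn flat coil, B = Nμ₀IR²/[2(R²+z²)^(3/2)] with R = 0.142 m, z = 0.134 m.
B = 21 × 6.72×10⁻⁶ T = 1.41×10⁻⁴ T.

B ≈ 141 μT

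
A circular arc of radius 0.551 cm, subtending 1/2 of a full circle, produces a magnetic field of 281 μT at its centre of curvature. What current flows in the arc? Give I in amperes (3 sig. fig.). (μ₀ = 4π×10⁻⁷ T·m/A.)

I ≈ 4.93 A

For a circular arc, B = μ₀Iφ/(4πR) with φ in radians; here φ = 3.142 rad.
So I = 4πRB/(μ₀φ) = 4π × 0.00551 × 2.81×10⁻⁴ / (4π×10⁻⁷ × 3.142) = 4.93 A.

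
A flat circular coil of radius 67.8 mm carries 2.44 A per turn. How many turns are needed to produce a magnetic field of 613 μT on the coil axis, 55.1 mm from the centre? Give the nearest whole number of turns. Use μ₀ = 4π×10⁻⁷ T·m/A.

N = 58

For an N-turn coil, B = Nμ₀IR²/[2(R²+z²)^(3/2)]. A single turn gives B₁ = 1.06×10⁻⁵ T with R = 0.0678 m, z = 0.0551 m.
N = B/B₁ = 6.13×10⁻⁴ / 1.06×10⁻⁵ = 58.00.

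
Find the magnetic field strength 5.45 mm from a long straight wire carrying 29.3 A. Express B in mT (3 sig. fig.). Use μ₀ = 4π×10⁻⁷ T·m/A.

B ≈ 1.08 mT

For an infinitely long straight wire, B = μ₀I/(2πd).
B = (4π×10⁻⁷ × 29.3) / (2π × 0.00545) = 1.08×10⁻³ T.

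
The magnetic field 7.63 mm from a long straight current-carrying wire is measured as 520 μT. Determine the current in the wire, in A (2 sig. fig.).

For a long straight wire B = μ₀I/(2πd), so I = 2πdB/μ₀.
I = 2π × 0.00763 × 5.20×10⁻⁴ / (4π×10⁻⁷) = 19.8 A.

I ≈ 20 A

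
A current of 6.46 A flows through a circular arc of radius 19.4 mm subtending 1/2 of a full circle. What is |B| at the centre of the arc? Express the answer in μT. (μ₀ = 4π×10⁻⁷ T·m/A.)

The Biot–Savart field of a circular arc at its centre is B = μ₀Iφ/(4πR), with φ = 3.142 rad.
B = (4π×10⁻⁷ × 6.46 × 3.142) / (4π × 0.0194) = 1.05×10⁻⁴ T.

B ≈ 105 μT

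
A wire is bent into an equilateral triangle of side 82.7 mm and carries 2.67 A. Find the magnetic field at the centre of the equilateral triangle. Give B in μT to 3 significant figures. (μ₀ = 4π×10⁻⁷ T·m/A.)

B ≈ 58.1 μT

Each side is a finite straight segment at perpendicular distance d = a/(2 tan(π/3)) = 0.02387 m from the centre, with end-angles ±π/3.
One side contributes B₁ = (μ₀I/4πd)·2 sin(π/3) = 1.94×10⁻⁵ T.
All 3 sides add in the same direction: B = 3 × 1.94×10⁻⁵ = 5.81×10⁻⁵ T.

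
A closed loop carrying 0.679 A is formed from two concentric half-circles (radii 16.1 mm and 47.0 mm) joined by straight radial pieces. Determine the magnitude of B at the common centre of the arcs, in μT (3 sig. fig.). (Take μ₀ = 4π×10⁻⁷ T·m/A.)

The radial connectors point toward the centre, so dl × r̂ = 0 and they contribute nothing.
Each semicircle gives μ₀I/(4R): inner arc 1.32×10⁻⁵ T, outer arc 4.54×10⁻⁶ T.
The two arcs carry current in opposite angular senses, so their fields oppose: B = |1.32×10⁻⁵ − 4.54×10⁻⁶| = 8.71×10⁻⁶ T.

B ≈ 8.71 μT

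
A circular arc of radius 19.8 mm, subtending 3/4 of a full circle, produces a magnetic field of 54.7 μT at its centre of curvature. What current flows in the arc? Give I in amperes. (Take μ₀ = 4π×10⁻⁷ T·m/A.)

I ≈ 2.30 A

For a circular arc, B = μ₀Iφ/(4πR) with φ in radians; here φ = 4.712 rad.
So I = 4πRB/(μ₀φ) = 4π × 0.0198 × 5.47×10⁻⁵ / (4π×10⁻⁷ × 4.712) = 2.30 A.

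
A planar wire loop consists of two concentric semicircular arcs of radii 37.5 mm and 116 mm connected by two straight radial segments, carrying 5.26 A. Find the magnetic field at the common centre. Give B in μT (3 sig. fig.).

B ≈ 29.8 μT

The radial connectors point toward the centre, so dl × r̂ = 0 and they contribute nothing.
Each semicircle gives μ₀I/(4R): inner arc 4.41×10⁻⁵ T, outer arc 1.42×10⁻⁵ T.
The two arcs carry current in opposite angular senses, so their fields oppose: B = |4.41×10⁻⁵ − 1.42×10⁻⁵| = 2.98×10⁻⁵ T.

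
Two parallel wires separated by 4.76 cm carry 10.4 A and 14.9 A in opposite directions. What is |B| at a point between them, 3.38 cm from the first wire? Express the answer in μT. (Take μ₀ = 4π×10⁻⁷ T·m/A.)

Each long wire gives B = μ₀I/(2πd). Distances are d₁ = 0.0338 m and d₂ = 0.0138 m.
B₁ = 6.15×10⁻⁵ T, B₂ = 2.16×10⁻⁴ T.
Between antiparallel currents both contributions point the same way, so they add. B = B₁ + B₂ = 6.15×10⁻⁵ + 2.16×10⁻⁴ = 2.77×10⁻⁴ T.

B ≈ 277 μT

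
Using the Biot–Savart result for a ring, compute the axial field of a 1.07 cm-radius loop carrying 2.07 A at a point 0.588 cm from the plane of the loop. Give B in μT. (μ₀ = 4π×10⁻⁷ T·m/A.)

On the axis of a circular loop, B = μ₀IR² / [2(R²+z²)^(3/2)].
R² + z² = (0.0107)² + (0.00588)² = 0.0001491 m², and (R²+z²)^(3/2) = 1.82×10⁻⁶ m³.
B = (4π×10⁻⁷ × 2.07 × 0.0001145) / (2 × 1.82×10⁻⁶) = 8.18×10⁻⁵ T.

B ≈ 81.8 μT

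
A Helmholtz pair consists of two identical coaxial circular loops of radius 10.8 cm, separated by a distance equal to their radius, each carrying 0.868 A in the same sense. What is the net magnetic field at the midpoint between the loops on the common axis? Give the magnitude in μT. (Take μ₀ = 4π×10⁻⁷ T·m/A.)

B ≈ 7.23 μT

Each loop contributes B = μ₀IR²/[2(R²+z²)^(3/2)] on the axis, with z measured from that loop.
Loop 1 (z = 0.054 m): B₁ = 3.61×10⁻⁶ T. Loop 2 (z = 0.054 m): B₂ = 3.61×10⁻⁶ T.
The fields add: B = B₁ + B₂ = 7.23×10⁻⁶ T.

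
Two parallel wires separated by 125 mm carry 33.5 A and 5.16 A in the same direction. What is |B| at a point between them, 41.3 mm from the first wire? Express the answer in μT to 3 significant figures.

B ≈ 150 μT

Each long wire gives B = μ₀I/(2πd). Distances are d₁ = 0.0413 m and d₂ = 0.0837 m.
B₁ = 1.62×10⁻⁴ T, B₂ = 1.23×10⁻⁵ T.
Between parallel currents the two contributions point in opposite directions, so they subtract. B = |B₁ − B₂| = |1.62×10⁻⁴ − 1.23×10⁻⁵| = 1.50×10⁻⁴ T.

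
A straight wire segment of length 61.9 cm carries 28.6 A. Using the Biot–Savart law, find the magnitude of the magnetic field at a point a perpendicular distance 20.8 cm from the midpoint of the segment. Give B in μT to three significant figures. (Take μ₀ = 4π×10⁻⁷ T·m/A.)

For a finite straight segment, B = (μ₀I/4πd)(sinθ₁ + sinθ₂), where θ₁, θ₂ are the angles from the perpendicular to each end.
The perpendicular from the point meets the wire at its midpoint, so each end is L/2 = 0.3095 m away along the wire.
sinθ₁ = 0.3095/√(0.3095²+0.208²) = 0.8300; sinθ₂ = 0.3095/√(0.3095²+0.208²) = 0.8300.
B = (4π×10⁻⁷ × 28.6) / (4π × 0.208) × (0.8300 + 0.8300) = 2.28×10⁻⁵ T.

B ≈ 22.8 μT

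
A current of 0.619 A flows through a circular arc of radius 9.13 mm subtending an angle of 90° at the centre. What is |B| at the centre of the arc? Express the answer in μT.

The Biot–Savart field of a circular arc at its centre is B = μ₀Iφ/(4πR), with φ = 1.571 rad.
B = (4π×10⁻⁷ × 0.619 × 1.571) / (4π × 0.00913) = 1.06×10⁻⁵ T.

B ≈ 10.6 μT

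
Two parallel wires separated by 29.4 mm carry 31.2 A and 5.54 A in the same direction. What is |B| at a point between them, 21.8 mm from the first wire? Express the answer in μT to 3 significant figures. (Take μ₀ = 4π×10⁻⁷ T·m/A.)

B ≈ 140 μT

Each long wire gives B = μ₀I/(2πd). Distances are d₁ = 0.0218 m and d₂ = 0.0076 m.
B₁ = 2.86×10⁻⁴ T, B₂ = 1.46×10⁻⁴ T.
Between parallel currents the two contributions point in opposite directions, so they subtract. B = |B₁ − B₂| = |2.86×10⁻⁴ − 1.46×10⁻⁴| = 1.40×10⁻⁴ T.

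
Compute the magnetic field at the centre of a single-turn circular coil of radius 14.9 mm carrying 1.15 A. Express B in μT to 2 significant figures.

B ≈ 48 μT

At the centre of a circular loop the Biot–Savart law gives B = μ₀I/(2R).
B = (4π×10⁻⁷ × 1.15) / (2 × 0.0149) = 4.85×10⁻⁵ T.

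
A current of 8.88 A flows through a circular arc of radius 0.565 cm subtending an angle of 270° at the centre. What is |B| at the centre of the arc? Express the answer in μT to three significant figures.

The Biot–Savart field of a circular arc at its centre is B = μ₀Iφ/(4πR), with φ = 4.712 rad.
B = (4π×10⁻⁷ × 8.88 × 4.712) / (4π × 0.00565) = 7.41×10⁻⁴ T.

B ≈ 741 μT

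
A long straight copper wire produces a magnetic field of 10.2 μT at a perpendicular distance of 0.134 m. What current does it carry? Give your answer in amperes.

I ≈ 6.83 A

For a long straight wire B = μ₀I/(2πd), so I = 2πdB/μ₀.
I = 2π × 0.134 × 1.02×10⁻⁵ / (4π×10⁻⁷) = 6.83 A.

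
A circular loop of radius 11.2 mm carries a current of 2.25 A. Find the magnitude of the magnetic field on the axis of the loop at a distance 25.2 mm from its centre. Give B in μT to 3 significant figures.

On the axis of a circular loop, B = μ₀IR² / [2(R²+z²)^(3/2)].
R² + z² = (0.0112)² + (0.0252)² = 0.0007605 m², and (R²+z²)^(3/2) = 2.10×10⁻⁵ m³.
B = (4π×10⁻⁷ × 2.25 × 0.0001254) / (2 × 2.10×10⁻⁵) = 8.46×10⁻⁶ T.

B ≈ 8.46 μT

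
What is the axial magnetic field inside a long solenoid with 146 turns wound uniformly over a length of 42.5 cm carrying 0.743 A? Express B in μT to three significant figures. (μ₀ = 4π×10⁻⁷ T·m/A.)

B ≈ 321 μT

Inside a long solenoid, B = μ₀nI with n = 343.5 turns/m.
B = 4π×10⁻⁷ × 343.5 × 0.743 = 3.21×10⁻⁴ T.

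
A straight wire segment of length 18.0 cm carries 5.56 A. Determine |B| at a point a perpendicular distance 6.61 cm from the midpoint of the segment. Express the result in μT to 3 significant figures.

For a finite straight segment, B = (μ₀I/4πd)(sinθ₁ + sinθ₂), where θ₁, θ₂ are the angles from the perpendicular to each end.
The perpendicular from the point meets the wire at its midpoint, so each end is L/2 = 0.09 m away along the wire.
sinθ₁ = 0.09/√(0.09²+0.0661²) = 0.8060; sinθ₂ = 0.09/√(0.09²+0.0661²) = 0.8060.
B = (4π×10⁻⁷ × 5.56) / (4π × 0.0661) × (0.8060 + 0.8060) = 1.36×10⁻⁵ T.

B ≈ 13.6 μT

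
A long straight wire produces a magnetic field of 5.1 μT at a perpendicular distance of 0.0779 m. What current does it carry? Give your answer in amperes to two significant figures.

I ≈ 2.0 A

For a long straight wire B = μ₀I/(2πd), so I = 2πdB/μ₀.
I = 2π × 0.0779 × 5.10×10⁻⁶ / (4π×10⁻⁷) = 1.99 A.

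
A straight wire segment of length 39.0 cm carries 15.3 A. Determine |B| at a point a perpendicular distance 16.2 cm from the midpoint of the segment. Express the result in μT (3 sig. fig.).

For a finite straight segment, B = (μ₀I/4πd)(sinθ₁ + sinθ₂), where θ₁, θ₂ are the angles from the perpendicular to each end.
The perpendicular from the point meets the wire at its midpoint, so each end is L/2 = 0.195 m away along the wire.
sinθ₁ = 0.195/√(0.195²+0.162²) = 0.7692; sinθ₂ = 0.195/√(0.195²+0.162²) = 0.7692.
B = (4π×10⁻⁷ × 15.3) / (4π × 0.162) × (0.7692 + 0.7692) = 1.45×10⁻⁵ T.

B ≈ 14.5 μT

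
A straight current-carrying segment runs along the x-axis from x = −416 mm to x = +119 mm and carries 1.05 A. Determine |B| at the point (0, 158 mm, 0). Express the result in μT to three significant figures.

B ≈ 1.02 μT

For a finite straight segment, B = (μ₀I/4πd)(sinθ₁ + sinθ₂), where θ₁, θ₂ are the angles from the perpendicular to each end.
The perpendicular distance is d = 0.158 m; the end-offsets along the wire are a = 0.416 m and b = 0.119 m.
sinθ₁ = 0.416/√(0.416²+0.158²) = 0.9348; sinθ₂ = 0.119/√(0.119²+0.158²) = 0.6016.
B = (4π×10⁻⁷ × 1.05) / (4π × 0.158) × (0.9348 + 0.6016) = 1.02×10⁻⁶ T.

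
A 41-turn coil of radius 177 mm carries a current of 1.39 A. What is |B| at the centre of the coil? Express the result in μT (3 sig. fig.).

For an N-turn flat coil, B = Nμ₀I/(2R) with R = 0.177 m.
B = 41 × 4.93×10⁻⁶ T = 2.02×10⁻⁴ T.

B ≈ 202 μT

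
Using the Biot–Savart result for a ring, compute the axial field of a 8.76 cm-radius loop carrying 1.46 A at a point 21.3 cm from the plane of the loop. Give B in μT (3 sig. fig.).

B ≈ 0.576 μT

On the axis of a circular loop, B = μ₀IR² / [2(R²+z²)^(3/2)].
R² + z² = (0.0876)² + (0.213)² = 0.05304 m², and (R²+z²)^(3/2) = 1.22×10⁻² m³.
B = (4π×10⁻⁷ × 1.46 × 0.007674) / (2 × 1.22×10⁻²) = 5.76×10⁻⁷ T.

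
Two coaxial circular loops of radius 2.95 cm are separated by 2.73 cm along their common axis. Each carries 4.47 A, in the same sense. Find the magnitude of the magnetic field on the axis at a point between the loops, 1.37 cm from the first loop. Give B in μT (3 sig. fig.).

B ≈ 142 μT

Each loop contributes B = μ₀IR²/[2(R²+z²)^(3/2)] on the axis, with z measured from that loop.
Loop 1 (z = 0.0137 m): B₁ = 7.10×10⁻⁵ T. Loop 2 (z = 0.0136 m): B₂ = 7.13×10⁻⁵ T.
The fields add: B = B₁ + B₂ = 1.42×10⁻⁴ T.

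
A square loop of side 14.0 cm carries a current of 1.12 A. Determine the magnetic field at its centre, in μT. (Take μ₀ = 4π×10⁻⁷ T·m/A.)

B ≈ 9.05 μT

Each side is a finite straight segment at perpendicular distance d = a/(2 tan(π/4)) = 0.07 m from the centre, with end-angles ±π/4.
One side contributes B₁ = (μ₀I/4πd)·2 sin(π/4) = 2.26×10⁻⁶ T.
All 4 sides add in the same direction: B = 4 × 2.26×10⁻⁶ = 9.05×10⁻⁶ T.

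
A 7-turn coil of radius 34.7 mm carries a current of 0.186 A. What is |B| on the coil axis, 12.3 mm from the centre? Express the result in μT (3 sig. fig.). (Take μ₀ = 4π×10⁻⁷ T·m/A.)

For an N-turn flat coil, B = Nμ₀IR²/[2(R²+z²)^(3/2)] with R = 0.0347 m, z = 0.0123 m.
B = 7 × 2.82×10⁻⁶ T = 1.97×10⁻⁵ T.

B ≈ 19.7 μT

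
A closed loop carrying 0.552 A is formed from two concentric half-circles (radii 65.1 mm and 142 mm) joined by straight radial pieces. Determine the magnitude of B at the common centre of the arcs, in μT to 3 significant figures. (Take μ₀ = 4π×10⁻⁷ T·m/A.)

The radial connectors point toward the centre, so dl × r̂ = 0 and they contribute nothing.
Each semicircle gives μ₀I/(4R): inner arc 2.66×10⁻⁶ T, outer arc 1.22×10⁻⁶ T.
The two arcs carry current in opposite angular senses, so their fields oppose: B = |2.66×10⁻⁶ − 1.22×10⁻⁶| = 1.44×10⁻⁶ T.

B ≈ 1.44 μT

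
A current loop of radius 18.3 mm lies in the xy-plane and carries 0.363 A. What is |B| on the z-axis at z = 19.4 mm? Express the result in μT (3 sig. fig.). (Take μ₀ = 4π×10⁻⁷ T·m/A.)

B ≈ 4.03 μT

On the axis of a circular loop, B = μ₀IR² / [2(R²+z²)^(3/2)].
R² + z² = (0.0183)² + (0.0194)² = 0.0007113 m², and (R²+z²)^(3/2) = 1.90×10⁻⁵ m³.
B = (4π×10⁻⁷ × 0.363 × 0.0003349) / (2 × 1.90×10⁻⁵) = 4.03×10⁻⁶ T.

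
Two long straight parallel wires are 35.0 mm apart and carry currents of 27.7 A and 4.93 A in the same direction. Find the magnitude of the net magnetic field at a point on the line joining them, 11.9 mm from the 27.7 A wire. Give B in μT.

Each long wire gives B = μ₀I/(2πd). Distances are d₁ = 0.0119 m and d₂ = 0.0231 m.
B₁ = 4.66×10⁻⁴ T, B₂ = 4.27×10⁻⁵ T.
Between parallel currents the two contributions point in opposite directions, so they subtract. B = |B₁ − B₂| = |4.66×10⁻⁴ − 4.27×10⁻⁵| = 4.23×10⁻⁴ T.

B ≈ 423 μT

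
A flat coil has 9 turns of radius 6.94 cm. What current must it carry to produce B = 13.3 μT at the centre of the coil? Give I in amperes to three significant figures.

I ≈ 0.163 A

For an N-turn coil, B = Nμ₀I/(2R) with R = 0.0694 m, so I = 2RB/(Nμ₀) = 2 × 0.0694 × 1.33×10⁻⁵ / (9 × 4π×10⁻⁷) = 0.163 A.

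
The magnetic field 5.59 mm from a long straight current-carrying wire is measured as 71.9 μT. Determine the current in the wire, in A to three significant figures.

I ≈ 2.01 A

For a long straight wire B = μ₀I/(2πd), so I = 2πdB/μ₀.
I = 2π × 0.00559 × 7.19×10⁻⁵ / (4π×10⁻⁷) = 2.01 A.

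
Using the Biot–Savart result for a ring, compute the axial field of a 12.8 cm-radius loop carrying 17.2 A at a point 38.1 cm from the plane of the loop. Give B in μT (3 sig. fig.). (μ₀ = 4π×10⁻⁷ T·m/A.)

On the axis of a circular loop, B = μ₀IR² / [2(R²+z²)^(3/2)].
R² + z² = (0.128)² + (0.381)² = 0.1615 m², and (R²+z²)^(3/2) = 6.49×10⁻² m³.
B = (4π×10⁻⁷ × 17.2 × 0.01638) / (2 × 6.49×10⁻²) = 2.73×10⁻⁶ T.

B ≈ 2.73 μT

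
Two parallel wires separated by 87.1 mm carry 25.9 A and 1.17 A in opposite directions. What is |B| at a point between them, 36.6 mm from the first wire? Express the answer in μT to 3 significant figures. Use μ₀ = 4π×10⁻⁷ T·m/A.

Each long wire gives B = μ₀I/(2πd). Distances are d₁ = 0.0366 m and d₂ = 0.0505 m.
B₁ = 1.42×10⁻⁴ T, B₂ = 4.63×10⁻⁶ T.
Between antiparallel currents both contributions point the same way, so they add. B = B₁ + B₂ = 1.42×10⁻⁴ + 4.63×10⁻⁶ = 1.46×10⁻⁴ T.

B ≈ 146 μT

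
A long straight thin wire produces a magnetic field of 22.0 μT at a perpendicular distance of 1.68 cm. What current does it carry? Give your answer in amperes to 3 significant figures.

I ≈ 1.85 A

For a long straight wire B = μ₀I/(2πd), so I = 2πdB/μ₀.
I = 2π × 0.0168 × 2.20×10⁻⁵ / (4π×10⁻⁷) = 1.85 A.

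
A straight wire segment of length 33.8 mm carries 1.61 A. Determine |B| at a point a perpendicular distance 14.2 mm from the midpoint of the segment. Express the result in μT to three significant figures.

B ≈ 17.4 μT

For a finite straight segment, B = (μ₀I/4πd)(sinθ₁ + sinθ₂), where θ₁, θ₂ are the angles from the perpendicular to each end.
The perpendicular from the point meets the wire at its midpoint, so each end is L/2 = 0.0169 m away along the wire.
sinθ₁ = 0.0169/√(0.0169²+0.0142²) = 0.7656; sinθ₂ = 0.0169/√(0.0169²+0.0142²) = 0.7656.
B = (4π×10⁻⁷ × 1.61) / (4π × 0.0142) × (0.7656 + 0.7656) = 1.74×10⁻⁵ T.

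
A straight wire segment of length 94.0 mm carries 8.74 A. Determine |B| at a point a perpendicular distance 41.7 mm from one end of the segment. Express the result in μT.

B ≈ 19.2 μT

For a finite straight segment, B = (μ₀I/4πd)(sinθ₁ + sinθ₂), where θ₁, θ₂ are the angles from the perpendicular to each end.
The perpendicular foot is at one end, so the two end-offsets along the wire are 0 and L = 0.094 m.
sinθ₁ = 0/√(0²+0.0417²) = 0.0000; sinθ₂ = 0.094/√(0.094²+0.0417²) = 0.9141.
B = (4π×10⁻⁷ × 8.74) / (4π × 0.0417) × (0.0000 + 0.9141) = 1.92×10⁻⁵ T.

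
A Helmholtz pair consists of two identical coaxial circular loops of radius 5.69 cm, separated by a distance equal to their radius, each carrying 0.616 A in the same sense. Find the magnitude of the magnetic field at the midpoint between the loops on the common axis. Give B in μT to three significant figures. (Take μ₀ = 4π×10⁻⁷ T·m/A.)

Each loop contributes B = μ₀IR²/[2(R²+z²)^(3/2)] on the axis, with z measured from that loop.
Loop 1 (z = 0.02845 m): B₁ = 4.87×10⁻⁶ T. Loop 2 (z = 0.02845 m): B₂ = 4.87×10⁻⁶ T.
The fields add: B = B₁ + B₂ = 9.73×10⁻⁶ T.

B ≈ 9.73 μT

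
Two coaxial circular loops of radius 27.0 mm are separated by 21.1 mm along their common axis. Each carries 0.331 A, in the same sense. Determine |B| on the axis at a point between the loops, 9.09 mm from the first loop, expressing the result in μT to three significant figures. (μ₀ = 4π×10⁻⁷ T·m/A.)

B ≈ 12.4 μT

Each loop contributes B = μ₀IR²/[2(R²+z²)^(3/2)] on the axis, with z measured from that loop.
Loop 1 (z = 0.00909 m): B₁ = 6.56×10⁻⁶ T. Loop 2 (z = 0.01201 m): B₂ = 5.88×10⁻⁶ T.
The fields add: B = B₁ + B₂ = 1.24×10⁻⁵ T.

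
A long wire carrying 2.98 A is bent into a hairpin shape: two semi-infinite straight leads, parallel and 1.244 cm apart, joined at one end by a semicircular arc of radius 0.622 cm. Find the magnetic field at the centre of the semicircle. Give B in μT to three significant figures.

The semicircular arc contributes B_arc = μ₀I·π/(4πR) = μ₀I/(4R) = 1.51×10⁻⁴ T.
Each semi-infinite lead is at perpendicular distance R = 0.00622 m from the centre, with the perpendicular foot at its near end, so it contributes μ₀I/(4πR); both point the same way, together 9.58×10⁻⁵ T.
Arc and leads all point the same direction: B = 1.51×10⁻⁴ + 9.58×10⁻⁵ = 2.46×10⁻⁴ T.

B ≈ 246 μT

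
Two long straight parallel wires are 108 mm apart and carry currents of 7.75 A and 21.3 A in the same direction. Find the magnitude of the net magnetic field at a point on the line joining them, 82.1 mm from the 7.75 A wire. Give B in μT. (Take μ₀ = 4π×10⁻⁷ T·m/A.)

Each long wire gives B = μ₀I/(2πd). Distances are d₁ = 0.0821 m and d₂ = 0.0259 m.
B₁ = 1.89×10⁻⁵ T, B₂ = 1.64×10⁻⁴ T.
Between parallel currents the two contributions point in opposite directions, so they subtract. B = |B₁ − B₂| = |1.89×10⁻⁵ − 1.64×10⁻⁴| = 1.46×10⁻⁴ T.

B ≈ 146 μT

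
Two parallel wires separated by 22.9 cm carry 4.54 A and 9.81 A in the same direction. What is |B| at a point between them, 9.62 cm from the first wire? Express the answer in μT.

Each long wire gives B = μ₀I/(2πd). Distances are d₁ = 0.0962 m and d₂ = 0.1328 m.
B₁ = 9.44×10⁻⁶ T, B₂ = 1.48×10⁻⁵ T.
Between parallel currents the two contributions point in opposite directions, so they subtract. B = |B₁ − B₂| = |9.44×10⁻⁶ − 1.48×10⁻⁵| = 5.34×10⁻⁶ T.

B ≈ 5.34 μT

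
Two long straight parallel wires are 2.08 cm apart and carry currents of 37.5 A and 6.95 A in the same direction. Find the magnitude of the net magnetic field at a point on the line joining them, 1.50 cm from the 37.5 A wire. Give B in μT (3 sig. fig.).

Each long wire gives B = μ₀I/(2πd). Distances are d₁ = 0.015 m and d₂ = 0.0058 m.
B₁ = 5.00×10⁻⁴ T, B₂ = 2.40×10⁻⁴ T.
Between parallel currents the two contributions point in opposite directions, so they subtract. B = |B₁ − B₂| = |5.00×10⁻⁴ − 2.40×10⁻⁴| = 2.60×10⁻⁴ T.

B ≈ 260 μT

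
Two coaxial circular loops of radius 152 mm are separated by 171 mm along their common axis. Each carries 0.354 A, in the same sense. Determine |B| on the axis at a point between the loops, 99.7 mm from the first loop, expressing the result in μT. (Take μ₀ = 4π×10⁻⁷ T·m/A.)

Each loop contributes B = μ₀IR²/[2(R²+z²)^(3/2)] on the axis, with z measured from that loop.
Loop 1 (z = 0.0997 m): B₁ = 8.56×10⁻⁷ T. Loop 2 (z = 0.0713 m): B₂ = 1.09×10⁻⁶ T.
The fields add: B = B₁ + B₂ = 1.94×10⁻⁶ T.

B ≈ 1.94 μT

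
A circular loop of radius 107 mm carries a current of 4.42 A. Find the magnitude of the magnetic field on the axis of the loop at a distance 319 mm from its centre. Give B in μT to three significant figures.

B ≈ 0.835 μT

On the axis of a circular loop, B = μ₀IR² / [2(R²+z²)^(3/2)].
R² + z² = (0.107)² + (0.319)² = 0.1132 m², and (R²+z²)^(3/2) = 3.81×10⁻² m³.
B = (4π×10⁻⁷ × 4.42 × 0.01145) / (2 × 3.81×10⁻²) = 8.35×10⁻⁷ T.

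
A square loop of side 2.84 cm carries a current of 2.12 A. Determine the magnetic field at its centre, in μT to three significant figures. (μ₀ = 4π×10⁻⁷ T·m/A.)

B ≈ 84.5 μT

Each side is a finite straight segment at perpendicular distance d = a/(2 tan(π/4)) = 0.0142 m from the centre, with end-angles ±π/4.
One side contributes B₁ = (μ₀I/4πd)·2 sin(π/4) = 2.11×10⁻⁵ T.
All 4 sides add in the same direction: B = 4 × 2.11×10⁻⁵ = 8.45×10⁻⁵ T.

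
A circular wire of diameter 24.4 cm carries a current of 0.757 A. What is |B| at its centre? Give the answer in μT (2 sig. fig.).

At the centre of a circular loop the Biot–Savart law gives B = μ₀I/(2R) (so R = 0.122 m).
B = (4π×10⁻⁷ × 0.757) / (2 × 0.122) = 3.90×10⁻⁶ T.

B ≈ 3.9 μT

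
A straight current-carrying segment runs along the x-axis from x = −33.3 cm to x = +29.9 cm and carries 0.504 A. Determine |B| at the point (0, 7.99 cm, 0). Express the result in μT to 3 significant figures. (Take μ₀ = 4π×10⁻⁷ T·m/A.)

For a finite straight segment, B = (μ₀I/4πd)(sinθ₁ + sinθ₂), where θ₁, θ₂ are the angles from the perpendicular to each end.
The perpendicular distance is d = 0.0799 m; the end-offsets along the wire are a = 0.333 m and b = 0.299 m.
sinθ₁ = 0.333/√(0.333²+0.0799²) = 0.9724; sinθ₂ = 0.299/√(0.299²+0.0799²) = 0.9661.
B = (4π×10⁻⁷ × 0.504) / (4π × 0.0799) × (0.9724 + 0.9661) = 1.22×10⁻⁶ T.

B ≈ 1.22 μT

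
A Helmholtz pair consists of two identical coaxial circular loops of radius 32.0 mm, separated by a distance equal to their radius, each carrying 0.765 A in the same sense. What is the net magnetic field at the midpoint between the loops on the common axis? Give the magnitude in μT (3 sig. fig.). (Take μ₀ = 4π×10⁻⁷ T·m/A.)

B ≈ 21.5 μT

Each loop contributes B = μ₀IR²/[2(R²+z²)^(3/2)] on the axis, with z measured from that loop.
Loop 1 (z = 0.016 m): B₁ = 1.07×10⁻⁵ T. Loop 2 (z = 0.016 m): B₂ = 1.07×10⁻⁵ T.
The fields add: B = B₁ + B₂ = 2.15×10⁻⁵ T.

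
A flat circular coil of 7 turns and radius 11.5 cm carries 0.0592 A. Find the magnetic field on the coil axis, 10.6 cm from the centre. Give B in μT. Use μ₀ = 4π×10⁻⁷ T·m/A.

B ≈ 0.900 μT

For an N-turn flat coil, B = Nμ₀IR²/[2(R²+z²)^(3/2)] with R = 0.115 m, z = 0.106 m.
B = 7 × 1.29×10⁻⁷ T = 9.00×10⁻⁷ T.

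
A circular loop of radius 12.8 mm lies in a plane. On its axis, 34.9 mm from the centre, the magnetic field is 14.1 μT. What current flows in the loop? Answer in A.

On the axis of a loop, B = μ₀IR²/[2(R²+z²)^(3/2)], so I = 2B(R²+z²)^(3/2)/(μ₀R²).
R² + z² = 0.0001638 + 0.001218 = 0.001382 m²; raised to 3/2 gives 5.14×10⁻⁵ m³.
I = 2 × 1.41×10⁻⁵ × 5.14×10⁻⁵ / (1.26×10⁻⁶ × 0.0001638) = 7.04 A.

I ≈ 7.04 A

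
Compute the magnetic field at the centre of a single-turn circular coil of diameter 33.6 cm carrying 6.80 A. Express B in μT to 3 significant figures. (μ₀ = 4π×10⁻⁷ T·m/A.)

B ≈ 25.4 μT

At the centre of a circular loop the Biot–Savart law gives B = μ₀I/(2R) (so R = 0.168 m).
B = (4π×10⁻⁷ × 6.80) / (2 × 0.168) = 2.54×10⁻⁵ T.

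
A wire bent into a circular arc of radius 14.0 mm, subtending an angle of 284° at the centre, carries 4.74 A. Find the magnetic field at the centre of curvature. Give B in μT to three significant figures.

The Biot–Savart field of a circular arc at its centre is B = μ₀Iφ/(4πR), with φ = 4.957 rad.
B = (4π×10⁻⁷ × 4.74 × 4.957) / (4π × 0.014) = 1.68×10⁻⁴ T.

B ≈ 168 μT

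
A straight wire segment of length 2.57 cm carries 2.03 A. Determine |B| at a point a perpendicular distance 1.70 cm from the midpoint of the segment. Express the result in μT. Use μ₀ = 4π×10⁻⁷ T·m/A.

For a finite straight segment, B = (μ₀I/4πd)(sinθ₁ + sinθ₂), where θ₁, θ₂ are the angles from the perpendicular to each end.
The perpendicular from the point meets the wire at its midpoint, so each end is L/2 = 0.01285 m away along the wire.
sinθ₁ = 0.01285/√(0.01285²+0.017²) = 0.6030; sinθ₂ = 0.01285/√(0.01285²+0.017²) = 0.6030.
B = (4π×10⁻⁷ × 2.03) / (4π × 0.017) × (0.6030 + 0.6030) = 1.44×10⁻⁵ T.

B ≈ 14.4 μT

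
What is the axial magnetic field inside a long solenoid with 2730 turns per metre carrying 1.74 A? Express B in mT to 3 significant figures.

B ≈ 5.97 mT

Inside a long solenoid, B = μ₀nI with n = 2730 turns/m.
B = 4π×10⁻⁷ × 2730 × 1.74 = 5.97×10⁻³ T.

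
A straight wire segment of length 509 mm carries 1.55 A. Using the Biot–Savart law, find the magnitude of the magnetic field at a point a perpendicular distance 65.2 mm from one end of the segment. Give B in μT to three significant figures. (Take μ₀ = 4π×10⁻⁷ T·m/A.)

B ≈ 2.36 μT

For a finite straight segment, B = (μ₀I/4πd)(sinθ₁ + sinθ₂), where θ₁, θ₂ are the angles from the perpendicular to each end.
The perpendicular foot is at one end, so the two end-offsets along the wire are 0 and L = 0.509 m.
sinθ₁ = 0/√(0²+0.0652²) = 0.0000; sinθ₂ = 0.509/√(0.509²+0.0652²) = 0.9919.
B = (4π×10⁻⁷ × 1.55) / (4π × 0.0652) × (0.0000 + 0.9919) = 2.36×10⁻⁶ T.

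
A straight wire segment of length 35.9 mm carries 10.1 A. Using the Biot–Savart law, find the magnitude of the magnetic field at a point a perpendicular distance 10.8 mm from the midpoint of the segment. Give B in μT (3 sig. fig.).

For a finite straight segment, B = (μ₀I/4πd)(sinθ₁ + sinθ₂), where θ₁, θ₂ are the angles from the perpendicular to each end.
The perpendicular from the point meets the wire at its midpoint, so each end is L/2 = 0.01795 m away along the wire.
sinθ₁ = 0.01795/√(0.01795²+0.0108²) = 0.8569; sinθ₂ = 0.01795/√(0.01795²+0.0108²) = 0.8569.
B = (4π×10⁻⁷ × 10.1) / (4π × 0.0108) × (0.8569 + 0.8569) = 1.60×10⁻⁴ T.

B ≈ 160 μT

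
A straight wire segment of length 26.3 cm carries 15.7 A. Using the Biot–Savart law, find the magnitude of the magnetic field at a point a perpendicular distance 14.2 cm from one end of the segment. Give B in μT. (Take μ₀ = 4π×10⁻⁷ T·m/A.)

B ≈ 9.73 μT

For a finite straight segment, B = (μ₀I/4πd)(sinθ₁ + sinθ₂), where θ₁, θ₂ are the angles from the perpendicular to each end.
The perpendicular foot is at one end, so the two end-offsets along the wire are 0 and L = 0.263 m.
sinθ₁ = 0/√(0²+0.142²) = 0.0000; sinθ₂ = 0.263/√(0.263²+0.142²) = 0.8799.
B = (4π×10⁻⁷ × 15.7) / (4π × 0.142) × (0.0000 + 0.8799) = 9.73×10⁻⁶ T.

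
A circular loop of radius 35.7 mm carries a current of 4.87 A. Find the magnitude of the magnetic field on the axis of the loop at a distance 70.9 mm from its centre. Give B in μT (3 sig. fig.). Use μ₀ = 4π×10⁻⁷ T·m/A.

B ≈ 7.80 μT

On the axis of a circular loop, B = μ₀IR² / [2(R²+z²)^(3/2)].
R² + z² = (0.0357)² + (0.0709)² = 0.006301 m², and (R²+z²)^(3/2) = 5.00×10⁻⁴ m³.
B = (4π×10⁻⁷ × 4.87 × 0.001274) / (2 × 5.00×10⁻⁴) = 7.80×10⁻⁶ T.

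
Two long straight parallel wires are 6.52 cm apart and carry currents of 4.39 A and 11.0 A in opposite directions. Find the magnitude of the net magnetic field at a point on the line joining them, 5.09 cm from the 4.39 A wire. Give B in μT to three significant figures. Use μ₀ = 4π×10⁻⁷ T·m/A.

Each long wire gives B = μ₀I/(2πd). Distances are d₁ = 0.0509 m and d₂ = 0.0143 m.
B₁ = 1.72×10⁻⁵ T, B₂ = 1.54×10⁻⁴ T.
Between antiparallel currents both contributions point the same way, so they add. B = B₁ + B₂ = 1.72×10⁻⁵ + 1.54×10⁻⁴ = 1.71×10⁻⁴ T.

B ≈ 171 μT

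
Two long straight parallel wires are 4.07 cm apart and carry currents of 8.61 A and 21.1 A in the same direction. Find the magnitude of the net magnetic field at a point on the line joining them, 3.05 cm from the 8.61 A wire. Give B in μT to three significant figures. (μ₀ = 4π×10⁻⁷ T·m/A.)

Each long wire gives B = μ₀I/(2πd). Distances are d₁ = 0.0305 m and d₂ = 0.0102 m.
B₁ = 5.65×10⁻⁵ T, B₂ = 4.14×10⁻⁴ T.
Between parallel currents the two contributions point in opposite directions, so they subtract. B = |B₁ − B₂| = |5.65×10⁻⁵ − 4.14×10⁻⁴| = 3.57×10⁻⁴ T.

B ≈ 357 μT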